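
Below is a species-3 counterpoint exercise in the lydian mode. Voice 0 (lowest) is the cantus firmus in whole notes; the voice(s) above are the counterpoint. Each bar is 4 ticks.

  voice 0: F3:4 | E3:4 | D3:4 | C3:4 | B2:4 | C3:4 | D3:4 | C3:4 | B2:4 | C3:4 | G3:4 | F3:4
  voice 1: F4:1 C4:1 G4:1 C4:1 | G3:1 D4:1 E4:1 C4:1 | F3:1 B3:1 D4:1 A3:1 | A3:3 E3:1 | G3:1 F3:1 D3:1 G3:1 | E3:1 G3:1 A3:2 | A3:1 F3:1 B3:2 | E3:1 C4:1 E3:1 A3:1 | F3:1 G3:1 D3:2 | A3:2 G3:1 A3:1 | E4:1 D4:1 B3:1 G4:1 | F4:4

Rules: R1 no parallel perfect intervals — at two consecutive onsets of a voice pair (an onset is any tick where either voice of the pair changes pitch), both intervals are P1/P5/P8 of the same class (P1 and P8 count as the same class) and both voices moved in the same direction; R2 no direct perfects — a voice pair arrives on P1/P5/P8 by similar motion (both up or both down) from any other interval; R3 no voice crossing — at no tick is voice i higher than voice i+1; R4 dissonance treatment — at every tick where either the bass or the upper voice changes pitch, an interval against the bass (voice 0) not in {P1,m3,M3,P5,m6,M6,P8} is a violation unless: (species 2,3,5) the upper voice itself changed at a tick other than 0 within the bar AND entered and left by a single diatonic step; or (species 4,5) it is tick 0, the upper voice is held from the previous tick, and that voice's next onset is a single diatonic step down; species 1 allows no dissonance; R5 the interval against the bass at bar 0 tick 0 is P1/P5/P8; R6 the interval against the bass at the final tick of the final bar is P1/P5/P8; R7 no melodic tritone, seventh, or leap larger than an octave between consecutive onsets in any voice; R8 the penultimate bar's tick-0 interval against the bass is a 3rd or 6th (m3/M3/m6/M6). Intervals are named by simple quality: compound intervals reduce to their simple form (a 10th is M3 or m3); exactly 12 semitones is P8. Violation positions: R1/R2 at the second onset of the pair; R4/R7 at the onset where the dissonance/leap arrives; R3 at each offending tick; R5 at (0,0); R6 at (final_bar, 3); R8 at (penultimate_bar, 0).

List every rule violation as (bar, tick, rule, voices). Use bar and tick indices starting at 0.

(0, 2, R4, (0, 1))
(1, 1, R4, (0, 1))
(2, 1, R7, (1,))
(4, 1, R4, (0, 1))
(6, 2, R7, (1,))
(8, 0, R4, (0, 1))
(11, 0, R1, (0, 1))

bar 0: v0=F3 v1=F4 downbeat P8
bar 1: v0=E3 v1=G3 downbeat m3
bar 2: v0=D3 v1=F3 downbeat m3
bar 3: v0=C3 v1=A3 downbeat M6
bar 4: v0=B2 v1=G3 downbeat m6
bar 5: v0=C3 v1=E3 downbeat M3
bar 6: v0=D3 v1=A3 downbeat P5
bar 7: v0=C3 v1=E3 downbeat M3
bar 8: v0=B2 v1=F3 downbeat TT
bar 9: v0=C3 v1=A3 downbeat M6
bar 10: v0=G3 v1=E4 downbeat M6
bar 11: v0=F3 v1=F4 downbeat P8
  -> R4 @ bar 0 tick 2 v(0, 1): F3/G4 M2 untreated
  -> R4 @ bar 1 tick 1 v(0, 1): E3/D4 m7 untreated
  -> R7 @ bar 2 tick 1 v(1,): F3->B3 leap 6st
  -> R4 @ bar 4 tick 1 v(0, 1): B2/F3 TT untreated
  -> R7 @ bar 6 tick 2 v(1,): F3->B3 leap 6st
  -> R4 @ bar 8 tick 0 v(0, 1): B2/F3 TT untreated
  -> R1 @ bar 11 tick 0 v(0, 1): G3/G4 P8 -> F3/F4 P8 similar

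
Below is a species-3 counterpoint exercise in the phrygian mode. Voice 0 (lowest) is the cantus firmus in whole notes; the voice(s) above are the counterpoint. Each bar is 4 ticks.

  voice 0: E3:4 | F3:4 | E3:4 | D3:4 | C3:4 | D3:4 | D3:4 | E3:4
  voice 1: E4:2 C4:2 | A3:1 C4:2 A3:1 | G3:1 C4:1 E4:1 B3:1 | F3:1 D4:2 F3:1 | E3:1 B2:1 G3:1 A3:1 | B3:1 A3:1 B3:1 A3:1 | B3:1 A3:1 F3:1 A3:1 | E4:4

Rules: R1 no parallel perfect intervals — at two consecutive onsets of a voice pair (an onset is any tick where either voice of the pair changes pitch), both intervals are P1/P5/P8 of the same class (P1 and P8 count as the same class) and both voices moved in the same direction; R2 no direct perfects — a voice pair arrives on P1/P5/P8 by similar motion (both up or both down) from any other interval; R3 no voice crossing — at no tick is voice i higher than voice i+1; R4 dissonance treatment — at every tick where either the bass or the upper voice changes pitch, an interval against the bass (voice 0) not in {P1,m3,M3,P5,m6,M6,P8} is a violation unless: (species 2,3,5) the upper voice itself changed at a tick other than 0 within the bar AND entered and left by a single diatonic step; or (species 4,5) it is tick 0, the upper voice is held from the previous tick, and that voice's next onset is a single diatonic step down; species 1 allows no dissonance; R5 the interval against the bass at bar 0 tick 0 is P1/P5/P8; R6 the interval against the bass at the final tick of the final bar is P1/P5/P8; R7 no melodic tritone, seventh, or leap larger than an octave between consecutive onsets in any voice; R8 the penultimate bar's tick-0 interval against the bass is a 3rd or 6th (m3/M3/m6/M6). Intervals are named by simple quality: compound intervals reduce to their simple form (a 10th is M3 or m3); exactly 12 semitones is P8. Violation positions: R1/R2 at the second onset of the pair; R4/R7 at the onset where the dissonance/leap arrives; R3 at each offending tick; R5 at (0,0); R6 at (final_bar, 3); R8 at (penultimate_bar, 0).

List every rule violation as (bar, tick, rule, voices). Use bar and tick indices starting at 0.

(3, 0, R7, (1,))
(4, 1, R3, (0, 1))
(4, 1, R4, (0, 1))
(7, 0, R2, (0, 1))

bar 0: v0=E3 v1=E4 downbeat P8
bar 1: v0=F3 v1=A3 downbeat M3
bar 2: v0=E3 v1=G3 downbeat m3
bar 3: v0=D3 v1=F3 downbeat m3
bar 4: v0=C3 v1=E3 downbeat M3
bar 5: v0=D3 v1=B3 downbeat M6
bar 6: v0=D3 v1=B3 downbeat M6
bar 7: v0=E3 v1=E4 downbeat P8
  -> R7 @ bar 3 tick 0 v(1,): B3->F3 leap 6st
  -> R3 @ bar 4 tick 1 v(0, 1): C3 above B2
  -> R4 @ bar 4 tick 1 v(0, 1): C3/B2 m2 untreated
  -> R2 @ bar 7 tick 0 v(0, 1): D3/A3 P5 -> E3/E4 P8 similar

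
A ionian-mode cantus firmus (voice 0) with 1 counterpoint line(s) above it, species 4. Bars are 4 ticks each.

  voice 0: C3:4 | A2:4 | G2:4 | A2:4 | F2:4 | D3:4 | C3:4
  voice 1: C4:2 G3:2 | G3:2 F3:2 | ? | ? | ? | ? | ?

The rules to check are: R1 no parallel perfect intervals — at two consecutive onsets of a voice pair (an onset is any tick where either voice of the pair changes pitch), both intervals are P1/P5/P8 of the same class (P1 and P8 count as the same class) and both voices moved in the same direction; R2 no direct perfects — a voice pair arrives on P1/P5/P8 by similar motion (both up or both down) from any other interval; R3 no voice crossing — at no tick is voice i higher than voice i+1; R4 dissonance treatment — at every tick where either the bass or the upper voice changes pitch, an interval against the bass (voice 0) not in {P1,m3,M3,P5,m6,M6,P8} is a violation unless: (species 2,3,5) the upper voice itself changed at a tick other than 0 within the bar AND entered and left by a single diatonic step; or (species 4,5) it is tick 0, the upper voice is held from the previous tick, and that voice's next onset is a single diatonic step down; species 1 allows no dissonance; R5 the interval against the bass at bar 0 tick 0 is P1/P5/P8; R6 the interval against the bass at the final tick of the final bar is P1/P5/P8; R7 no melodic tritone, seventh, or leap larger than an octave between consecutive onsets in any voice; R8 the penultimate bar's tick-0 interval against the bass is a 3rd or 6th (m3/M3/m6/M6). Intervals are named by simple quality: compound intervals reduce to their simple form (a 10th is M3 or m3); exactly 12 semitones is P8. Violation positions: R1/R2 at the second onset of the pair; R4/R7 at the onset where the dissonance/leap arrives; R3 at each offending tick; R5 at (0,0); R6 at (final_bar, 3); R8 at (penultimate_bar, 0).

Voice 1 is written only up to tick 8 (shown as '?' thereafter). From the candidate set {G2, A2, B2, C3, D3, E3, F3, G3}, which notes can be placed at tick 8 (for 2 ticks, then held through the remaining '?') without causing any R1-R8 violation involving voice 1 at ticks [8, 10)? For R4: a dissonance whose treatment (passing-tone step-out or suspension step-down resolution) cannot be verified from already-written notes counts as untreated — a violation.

{E3, G3}

G2: violates R2,R7
A2: violates R4
B2: violates R7
C3: violates R4
D3: violates R2
E3: legal
F3: violates R4
G3: legal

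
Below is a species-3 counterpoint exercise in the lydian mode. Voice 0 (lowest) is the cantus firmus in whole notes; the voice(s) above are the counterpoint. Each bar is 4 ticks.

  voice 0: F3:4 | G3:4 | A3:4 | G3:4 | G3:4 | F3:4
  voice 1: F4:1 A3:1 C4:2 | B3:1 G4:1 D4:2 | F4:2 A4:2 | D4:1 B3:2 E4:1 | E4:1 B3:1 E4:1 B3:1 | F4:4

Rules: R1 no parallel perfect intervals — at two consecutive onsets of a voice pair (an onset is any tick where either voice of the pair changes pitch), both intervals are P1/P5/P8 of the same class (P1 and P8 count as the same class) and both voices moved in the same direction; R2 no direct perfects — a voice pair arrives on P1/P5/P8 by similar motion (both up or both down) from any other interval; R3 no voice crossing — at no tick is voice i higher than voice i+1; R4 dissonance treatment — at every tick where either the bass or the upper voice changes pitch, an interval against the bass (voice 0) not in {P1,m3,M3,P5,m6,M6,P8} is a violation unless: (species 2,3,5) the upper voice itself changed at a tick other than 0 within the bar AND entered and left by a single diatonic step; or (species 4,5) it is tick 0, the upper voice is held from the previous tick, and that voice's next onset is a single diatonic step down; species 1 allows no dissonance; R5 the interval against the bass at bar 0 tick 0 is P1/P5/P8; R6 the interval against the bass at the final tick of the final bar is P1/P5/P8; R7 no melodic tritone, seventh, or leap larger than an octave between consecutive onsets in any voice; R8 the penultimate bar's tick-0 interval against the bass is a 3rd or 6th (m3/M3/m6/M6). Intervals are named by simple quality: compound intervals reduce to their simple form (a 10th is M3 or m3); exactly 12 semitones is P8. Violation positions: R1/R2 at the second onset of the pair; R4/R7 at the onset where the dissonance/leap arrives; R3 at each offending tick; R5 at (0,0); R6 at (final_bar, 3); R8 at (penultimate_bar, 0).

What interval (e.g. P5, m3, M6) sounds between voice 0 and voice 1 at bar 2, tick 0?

voice 0=A3 voice 1=F4 -> m6

m6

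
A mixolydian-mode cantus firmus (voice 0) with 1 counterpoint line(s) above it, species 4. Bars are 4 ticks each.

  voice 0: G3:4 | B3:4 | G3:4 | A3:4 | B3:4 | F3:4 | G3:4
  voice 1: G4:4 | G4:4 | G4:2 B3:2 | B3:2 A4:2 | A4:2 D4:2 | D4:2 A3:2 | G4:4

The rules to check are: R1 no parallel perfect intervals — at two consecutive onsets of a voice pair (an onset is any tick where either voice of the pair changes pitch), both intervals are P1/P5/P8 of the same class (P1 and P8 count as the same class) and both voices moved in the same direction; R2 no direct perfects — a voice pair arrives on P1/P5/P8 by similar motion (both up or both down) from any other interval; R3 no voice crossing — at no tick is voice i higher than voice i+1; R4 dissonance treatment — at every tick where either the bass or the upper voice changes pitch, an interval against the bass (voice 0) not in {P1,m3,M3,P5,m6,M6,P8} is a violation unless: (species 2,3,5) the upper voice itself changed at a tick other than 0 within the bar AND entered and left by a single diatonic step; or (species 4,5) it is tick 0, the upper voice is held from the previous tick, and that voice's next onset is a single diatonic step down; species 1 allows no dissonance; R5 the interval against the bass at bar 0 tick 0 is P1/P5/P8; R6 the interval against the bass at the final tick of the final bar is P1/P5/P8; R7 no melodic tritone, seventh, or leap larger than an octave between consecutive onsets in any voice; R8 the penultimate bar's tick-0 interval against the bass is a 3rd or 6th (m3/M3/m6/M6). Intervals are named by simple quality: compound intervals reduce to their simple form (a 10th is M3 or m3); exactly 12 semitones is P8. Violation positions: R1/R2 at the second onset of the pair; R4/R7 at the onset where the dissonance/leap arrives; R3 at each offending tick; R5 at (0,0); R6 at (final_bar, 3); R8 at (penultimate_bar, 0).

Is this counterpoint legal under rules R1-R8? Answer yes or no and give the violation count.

No (6 violations)

bar 0: v0=G3 v1=G4 (P8)
bar 1: v0=B3 v1=G4 (m6)
bar 2: v0=G3 v1=G4 (P8)
bar 3: v0=A3 v1=B3 (M2)
bar 4: v0=B3 v1=A4 (m7)
bar 5: v0=F3 v1=D4 (M6)
bar 6: v0=G3 v1=G4 (P8)
  R4 @ bar3.0: A3/B3 M2 untreated
  R7 @ bar3.2: B3->A4 leap 10st
  R4 @ bar4.0: B3/A4 m7 untreated
  R7 @ bar5.0: B3->F3 leap 6st
  R2 @ bar6.0: F3/A3 M3 -> G3/G4 P8 similar
  R7 @ bar6.0: A3->G4 leap 10st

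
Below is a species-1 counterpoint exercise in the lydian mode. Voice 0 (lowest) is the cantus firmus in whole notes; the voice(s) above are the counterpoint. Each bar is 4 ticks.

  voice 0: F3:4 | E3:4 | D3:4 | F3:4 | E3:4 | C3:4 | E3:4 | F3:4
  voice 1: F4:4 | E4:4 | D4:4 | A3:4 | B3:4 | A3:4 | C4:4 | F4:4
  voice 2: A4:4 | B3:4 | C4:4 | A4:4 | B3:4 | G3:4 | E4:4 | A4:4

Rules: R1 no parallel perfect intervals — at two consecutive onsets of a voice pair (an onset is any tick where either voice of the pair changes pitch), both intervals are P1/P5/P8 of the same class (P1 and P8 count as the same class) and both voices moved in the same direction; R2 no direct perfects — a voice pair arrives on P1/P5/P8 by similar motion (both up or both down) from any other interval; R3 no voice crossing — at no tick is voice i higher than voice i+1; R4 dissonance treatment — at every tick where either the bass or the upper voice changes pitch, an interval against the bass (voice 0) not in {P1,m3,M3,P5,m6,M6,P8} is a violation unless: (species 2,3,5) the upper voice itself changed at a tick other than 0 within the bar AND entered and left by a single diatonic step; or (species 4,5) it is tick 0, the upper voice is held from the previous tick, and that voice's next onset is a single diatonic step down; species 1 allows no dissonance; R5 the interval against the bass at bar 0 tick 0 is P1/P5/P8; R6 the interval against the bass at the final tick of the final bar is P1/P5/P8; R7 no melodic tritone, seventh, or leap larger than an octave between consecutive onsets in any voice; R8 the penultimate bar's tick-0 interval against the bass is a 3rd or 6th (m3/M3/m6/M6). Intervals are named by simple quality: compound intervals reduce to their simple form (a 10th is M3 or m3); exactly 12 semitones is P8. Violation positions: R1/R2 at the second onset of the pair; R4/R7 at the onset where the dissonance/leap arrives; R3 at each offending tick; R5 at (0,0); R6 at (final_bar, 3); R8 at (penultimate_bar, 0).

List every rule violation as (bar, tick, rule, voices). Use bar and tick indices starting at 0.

bar 0: v0=F3 v1=F4 v2=A4 downbeat M3
bar 1: v0=E3 v1=E4 v2=B3 downbeat P5
bar 2: v0=D3 v1=D4 v2=C4 downbeat m7
bar 3: v0=F3 v1=A3 v2=A4 downbeat M3
bar 4: v0=E3 v1=B3 v2=B3 downbeat P5
bar 5: v0=C3 v1=A3 v2=G3 downbeat P5
bar 6: v0=E3 v1=C4 v2=E4 downbeat P8
bar 7: v0=F3 v1=F4 v2=A4 downbeat M3
  -> R5 @ bar 0 tick 0 v(0, 2): opens on M3
  -> R1 @ bar 1 tick 0 v(0, 1): F3/F4 P8 -> E3/E4 P8 similar
  -> R2 @ bar 1 tick 0 v(0, 2): F3/A4 M3 -> E3/B3 P5 similar
  -> R3 @ bar 1 tick 0 v(1, 2): E4 above B3
  -> R7 @ bar 1 tick 0 v(2,): A4->B3 leap 10st
  -> R3 @ bar 1 tick 1 v(1, 2): E4 above B3
  -> R3 @ bar 1 tick 2 v(1, 2): E4 above B3
  -> R3 @ bar 1 tick 3 v(1, 2): E4 above B3
  -> R1 @ bar 2 tick 0 v(0, 1): E3/E4 P8 -> D3/D4 P8 similar
  -> R3 @ bar 2 tick 0 v(1, 2): D4 above C4
  -> R4 @ bar 2 tick 0 v(0, 2): D3/C4 m7 untreated
  -> R3 @ bar 2 tick 1 v(1, 2): D4 above C4
  -> R3 @ bar 2 tick 2 v(1, 2): D4 above C4
  -> R3 @ bar 2 tick 3 v(1, 2): D4 above C4
  -> R2 @ bar 4 tick 0 v(0, 2): F3/A4 M3 -> E3/B3 P5 similar
  -> R7 @ bar 4 tick 0 v(2,): A4->B3 leap 10st
  -> R1 @ bar 5 tick 0 v(0, 2): E3/B3 P5 -> C3/G3 P5 similar
  -> R3 @ bar 5 tick 0 v(1, 2): A3 above G3
  -> R3 @ bar 5 tick 1 v(1, 2): A3 above G3
  -> R3 @ bar 5 tick 2 v(1, 2): A3 above G3
  -> R3 @ bar 5 tick 3 v(1, 2): A3 above G3
  -> R2 @ bar 6 tick 0 v(0, 2): C3/G3 P5 -> E3/E4 P8 similar
  -> R8 @ bar 6 tick 0 v(0, 2): penult P8 not 3rd/6th
  -> R2 @ bar 7 tick 0 v(0, 1): E3/C4 m6 -> F3/F4 P8 similar
  -> R6 @ bar 7 tick 3 v(0, 2): closes on M3

(0, 0, R5, (0, 2))
(1, 0, R1, (0, 1))
(1, 0, R2, (0, 2))
(1, 0, R3, (1, 2))
(1, 0, R7, (2,))
(1, 1, R3, (1, 2))
(1, 2, R3, (1, 2))
(1, 3, R3, (1, 2))
(2, 0, R1, (0, 1))
(2, 0, R3, (1, 2))
(2, 0, R4, (0, 2))
(2, 1, R3, (1, 2))
(2, 2, R3, (1, 2))
(2, 3, R3, (1, 2))
(4, 0, R2, (0, 2))
(4, 0, R7, (2,))
(5, 0, R1, (0, 2))
(5, 0, R3, (1, 2))
(5, 1, R3, (1, 2))
(5, 2, R3, (1, 2))
(5, 3, R3, (1, 2))
(6, 0, R2, (0, 2))
(6, 0, R8, (0, 2))
(7, 0, R2, (0, 1))
(7, 3, R6, (0, 2))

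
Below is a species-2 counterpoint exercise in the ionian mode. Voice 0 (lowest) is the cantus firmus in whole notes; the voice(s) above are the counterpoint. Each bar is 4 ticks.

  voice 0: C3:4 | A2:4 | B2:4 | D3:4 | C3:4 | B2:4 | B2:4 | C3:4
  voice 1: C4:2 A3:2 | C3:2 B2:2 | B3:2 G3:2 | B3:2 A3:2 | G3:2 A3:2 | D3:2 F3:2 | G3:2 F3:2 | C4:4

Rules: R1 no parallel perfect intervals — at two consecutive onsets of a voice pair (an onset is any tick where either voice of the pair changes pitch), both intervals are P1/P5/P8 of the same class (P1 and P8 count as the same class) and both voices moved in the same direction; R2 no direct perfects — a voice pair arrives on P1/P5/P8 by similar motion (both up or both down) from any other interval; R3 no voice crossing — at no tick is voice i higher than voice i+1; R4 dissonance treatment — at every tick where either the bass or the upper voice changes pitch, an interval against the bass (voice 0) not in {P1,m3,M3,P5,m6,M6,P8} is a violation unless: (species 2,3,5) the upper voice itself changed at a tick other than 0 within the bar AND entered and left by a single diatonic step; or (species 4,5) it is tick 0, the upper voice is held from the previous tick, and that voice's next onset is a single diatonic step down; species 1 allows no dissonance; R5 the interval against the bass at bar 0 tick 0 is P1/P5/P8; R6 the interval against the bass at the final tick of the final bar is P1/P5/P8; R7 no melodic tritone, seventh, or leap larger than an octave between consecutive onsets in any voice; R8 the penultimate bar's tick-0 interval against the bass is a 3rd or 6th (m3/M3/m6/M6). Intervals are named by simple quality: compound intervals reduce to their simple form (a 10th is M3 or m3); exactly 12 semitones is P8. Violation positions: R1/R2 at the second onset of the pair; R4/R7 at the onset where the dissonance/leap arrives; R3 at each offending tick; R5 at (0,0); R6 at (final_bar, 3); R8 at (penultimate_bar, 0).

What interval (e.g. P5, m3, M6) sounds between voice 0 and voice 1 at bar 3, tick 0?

voice 0=D3 voice 1=B3 -> M6

M6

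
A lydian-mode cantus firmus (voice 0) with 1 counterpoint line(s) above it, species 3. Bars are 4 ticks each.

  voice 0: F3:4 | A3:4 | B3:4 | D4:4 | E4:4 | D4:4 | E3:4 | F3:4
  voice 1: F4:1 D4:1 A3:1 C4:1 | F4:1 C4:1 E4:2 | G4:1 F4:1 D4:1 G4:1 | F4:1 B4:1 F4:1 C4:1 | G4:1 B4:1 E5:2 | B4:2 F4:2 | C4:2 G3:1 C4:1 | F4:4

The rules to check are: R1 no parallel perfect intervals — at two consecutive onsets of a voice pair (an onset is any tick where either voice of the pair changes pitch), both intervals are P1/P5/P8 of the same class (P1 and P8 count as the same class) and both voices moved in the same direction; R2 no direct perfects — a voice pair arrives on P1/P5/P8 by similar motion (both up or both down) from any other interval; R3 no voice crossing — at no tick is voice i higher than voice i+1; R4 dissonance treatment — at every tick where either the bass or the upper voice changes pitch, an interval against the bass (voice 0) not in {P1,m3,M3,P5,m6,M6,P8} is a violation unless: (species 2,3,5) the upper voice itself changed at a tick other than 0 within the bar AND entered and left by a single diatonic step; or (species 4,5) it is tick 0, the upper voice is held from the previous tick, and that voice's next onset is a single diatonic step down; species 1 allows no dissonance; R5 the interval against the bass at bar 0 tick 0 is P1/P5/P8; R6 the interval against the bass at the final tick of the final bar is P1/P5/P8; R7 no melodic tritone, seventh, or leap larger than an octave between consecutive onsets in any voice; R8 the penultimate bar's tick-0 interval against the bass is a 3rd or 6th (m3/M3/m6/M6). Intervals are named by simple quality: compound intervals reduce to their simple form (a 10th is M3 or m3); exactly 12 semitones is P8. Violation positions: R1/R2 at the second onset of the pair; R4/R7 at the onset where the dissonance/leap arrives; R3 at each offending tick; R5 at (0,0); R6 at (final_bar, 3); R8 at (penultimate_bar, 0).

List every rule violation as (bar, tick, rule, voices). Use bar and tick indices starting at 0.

(2, 1, R4, (0, 1))
(3, 1, R7, (1,))
(3, 2, R7, (1,))
(3, 3, R3, (0, 1))
(3, 3, R4, (0, 1))
(5, 2, R7, (1,))
(6, 0, R7, (0,))
(7, 0, R2, (0, 1))

bar 0: v0=F3 v1=F4 downbeat P8
bar 1: v0=A3 v1=F4 downbeat m6
bar 2: v0=B3 v1=G4 downbeat m6
bar 3: v0=D4 v1=F4 downbeat m3
bar 4: v0=E4 v1=G4 downbeat m3
bar 5: v0=D4 v1=B4 downbeat M6
bar 6: v0=E3 v1=C4 downbeat m6
bar 7: v0=F3 v1=F4 downbeat P8
  -> R4 @ bar 2 tick 1 v(0, 1): B3/F4 TT untreated
  -> R7 @ bar 3 tick 1 v(1,): F4->B4 leap 6st
  -> R7 @ bar 3 tick 2 v(1,): B4->F4 leap 6st
  -> R3 @ bar 3 tick 3 v(0, 1): D4 above C4
  -> R4 @ bar 3 tick 3 v(0, 1): D4/C4 M2 untreated
  -> R7 @ bar 5 tick 2 v(1,): B4->F4 leap 6st
  -> R7 @ bar 6 tick 0 v(0,): D4->E3 leap 10st
  -> R2 @ bar 7 tick 0 v(0, 1): E3/C4 m6 -> F3/F4 P8 similar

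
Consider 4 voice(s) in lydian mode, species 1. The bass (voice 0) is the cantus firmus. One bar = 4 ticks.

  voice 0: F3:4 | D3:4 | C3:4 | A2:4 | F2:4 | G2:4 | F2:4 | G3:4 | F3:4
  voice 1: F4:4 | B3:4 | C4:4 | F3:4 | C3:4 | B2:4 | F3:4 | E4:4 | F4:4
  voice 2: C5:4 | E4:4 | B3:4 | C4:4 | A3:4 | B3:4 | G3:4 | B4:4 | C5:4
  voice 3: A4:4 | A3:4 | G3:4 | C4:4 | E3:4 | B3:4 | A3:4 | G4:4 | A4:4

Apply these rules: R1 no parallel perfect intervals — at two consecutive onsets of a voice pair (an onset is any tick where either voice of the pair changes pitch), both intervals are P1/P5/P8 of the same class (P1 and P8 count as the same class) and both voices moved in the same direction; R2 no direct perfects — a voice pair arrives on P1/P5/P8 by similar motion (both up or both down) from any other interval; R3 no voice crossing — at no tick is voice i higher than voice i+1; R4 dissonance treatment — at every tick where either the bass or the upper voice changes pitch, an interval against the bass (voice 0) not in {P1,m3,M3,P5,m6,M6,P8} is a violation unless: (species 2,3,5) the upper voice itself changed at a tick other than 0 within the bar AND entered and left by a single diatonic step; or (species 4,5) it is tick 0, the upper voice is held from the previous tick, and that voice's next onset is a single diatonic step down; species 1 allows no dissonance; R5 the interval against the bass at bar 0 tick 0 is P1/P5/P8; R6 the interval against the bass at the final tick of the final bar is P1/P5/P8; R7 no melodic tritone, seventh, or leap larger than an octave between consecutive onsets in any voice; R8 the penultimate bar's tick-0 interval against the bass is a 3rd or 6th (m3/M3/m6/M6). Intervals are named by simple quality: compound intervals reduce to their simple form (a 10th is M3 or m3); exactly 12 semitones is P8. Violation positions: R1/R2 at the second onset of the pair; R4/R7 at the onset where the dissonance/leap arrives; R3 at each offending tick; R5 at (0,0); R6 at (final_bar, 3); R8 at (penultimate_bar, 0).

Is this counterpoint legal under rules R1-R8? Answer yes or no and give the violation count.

bar 0: v0=F3 v1=F4 v2=C5 v3=A4 (M3)
bar 1: v0=D3 v1=B3 v2=E4 v3=A3 (P5)
bar 2: v0=C3 v1=C4 v2=B3 v3=G3 (P5)
bar 3: v0=A2 v1=F3 v2=C4 v3=C4 (m3)
bar 4: v0=F2 v1=C3 v2=A3 v3=E3 (M7)
bar 5: v0=G2 v1=B2 v2=B3 v3=B3 (M3)
bar 6: v0=F2 v1=F3 v2=G3 v3=A3 (M3)
bar 7: v0=G3 v1=E4 v2=B4 v3=G4 (P8)
bar 8: v0=F3 v1=F4 v2=C5 v3=A4 (M3)
  R3 @ bar0.0: C5 above A4
  R5 @ bar0.0: opens on M3
  R3 @ bar0.1: C5 above A4
  R3 @ bar0.2: C5 above A4
  R3 @ bar0.3: C5 above A4
  R2 @ bar1.0: F3/A4 M3 -> D3/A3 P5 similar
  R2 @ bar1.0: C5/A4 m3 -> E4/A3 P5 similar
  R3 @ bar1.0: E4 above A3
  R4 @ bar1.0: D3/E4 M2 untreated
  R7 @ bar1.0: F4->B3 leap 6st
  R3 @ bar1.1: E4 above A3
  R3 @ bar1.2: E4 above A3
  R3 @ bar1.3: E4 above A3
  R1 @ bar2.0: D3/A3 P5 -> C3/G3 P5 similar
  R3 @ bar2.0: C4 above B3
  R3 @ bar2.0: B3 above G3
  R4 @ bar2.0: C3/B3 M7 untreated
  R3 @ bar2.1: C4 above B3
  R3 @ bar2.1: B3 above G3
  R3 @ bar2.2: C4 above B3
  R3 @ bar2.2: B3 above G3
  R3 @ bar2.3: C4 above B3
  R3 @ bar2.3: B3 above G3
  R2 @ bar3.0: B3/G3 M3 -> C4/C4 P1 similar
  R2 @ bar4.0: A2/F3 m6 -> F2/C3 P5 similar
  R3 @ bar4.0: A3 above E3
  R4 @ bar4.0: F2/E3 M7 untreated
  R3 @ bar4.1: A3 above E3
  R3 @ bar4.2: A3 above E3
  R3 @ bar4.3: A3 above E3
  R2 @ bar5.0: A3/E3 P4 -> B3/B3 P1 similar
  R4 @ bar6.0: F2/G3 M2 untreated
  R7 @ bar6.0: B2->F3 leap 6st
  R2 @ bar7.0: F2/A3 M3 -> G3/G4 P8 similar
  R2 @ bar7.0: F3/G3 M2 -> E4/B4 P5 similar
  R3 @ bar7.0: B4 above G4
  R7 @ bar7.0: F2->G3 leap 14st
  R7 @ bar7.0: F3->E4 leap 11st
  R7 @ bar7.0: G3->B4 leap 16st
  R7 @ bar7.0: A3->G4 leap 10st
  R8 @ bar7.0: penult P8 not 3rd/6th
  R3 @ bar7.1: B4 above G4
  R3 @ bar7.2: B4 above G4
  R3 @ bar7.3: B4 above G4
  R1 @ bar8.0: E4/B4 P5 -> F4/C5 P5 similar
  R3 @ bar8.0: C5 above A4
  R3 @ bar8.1: C5 above A4
  R3 @ bar8.2: C5 above A4
  R3 @ bar8.3: C5 above A4
  R6 @ bar8.3: closes on M3

No (50 violations)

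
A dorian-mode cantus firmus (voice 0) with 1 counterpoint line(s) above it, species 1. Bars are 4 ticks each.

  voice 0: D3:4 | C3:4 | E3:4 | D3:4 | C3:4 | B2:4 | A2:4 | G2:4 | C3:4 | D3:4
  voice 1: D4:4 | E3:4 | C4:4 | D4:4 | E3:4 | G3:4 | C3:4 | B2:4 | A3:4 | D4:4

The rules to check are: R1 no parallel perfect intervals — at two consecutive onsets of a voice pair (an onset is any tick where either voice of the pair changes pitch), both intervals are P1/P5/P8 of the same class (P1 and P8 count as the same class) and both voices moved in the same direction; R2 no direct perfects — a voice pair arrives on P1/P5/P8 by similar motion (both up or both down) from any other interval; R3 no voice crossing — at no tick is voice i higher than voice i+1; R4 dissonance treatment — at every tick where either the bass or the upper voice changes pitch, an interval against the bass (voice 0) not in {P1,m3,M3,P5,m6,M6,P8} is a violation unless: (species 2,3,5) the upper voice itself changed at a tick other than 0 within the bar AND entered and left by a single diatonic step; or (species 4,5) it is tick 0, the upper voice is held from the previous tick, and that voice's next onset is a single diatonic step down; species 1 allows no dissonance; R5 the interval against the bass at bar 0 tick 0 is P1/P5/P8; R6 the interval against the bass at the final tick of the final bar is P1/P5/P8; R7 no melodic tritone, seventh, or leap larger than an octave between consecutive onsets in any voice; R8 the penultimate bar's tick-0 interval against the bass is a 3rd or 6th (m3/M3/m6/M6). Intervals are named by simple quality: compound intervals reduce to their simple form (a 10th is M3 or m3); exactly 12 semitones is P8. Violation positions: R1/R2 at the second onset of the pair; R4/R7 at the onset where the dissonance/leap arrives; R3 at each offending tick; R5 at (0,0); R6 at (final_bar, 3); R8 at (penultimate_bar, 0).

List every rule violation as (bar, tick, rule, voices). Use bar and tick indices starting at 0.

bar 0: v0=D3 v1=D4 downbeat P8
bar 1: v0=C3 v1=E3 downbeat M3
bar 2: v0=E3 v1=C4 downbeat m6
bar 3: v0=D3 v1=D4 downbeat P8
bar 4: v0=C3 v1=E3 downbeat M3
bar 5: v0=B2 v1=G3 downbeat m6
bar 6: v0=A2 v1=C3 downbeat m3
bar 7: v0=G2 v1=B2 downbeat M3
bar 8: v0=C3 v1=A3 downbeat M6
bar 9: v0=D3 v1=D4 downbeat P8
  -> R7 @ bar 1 tick 0 v(1,): D4->E3 leap 10st
  -> R7 @ bar 4 tick 0 v(1,): D4->E3 leap 10st
  -> R7 @ bar 8 tick 0 v(1,): B2->A3 leap 10st
  -> R2 @ bar 9 tick 0 v(0, 1): C3/A3 M6 -> D3/D4 P8 similar

(1, 0, R7, (1,))
(4, 0, R7, (1,))
(8, 0, R7, (1,))
(9, 0, R2, (0, 1))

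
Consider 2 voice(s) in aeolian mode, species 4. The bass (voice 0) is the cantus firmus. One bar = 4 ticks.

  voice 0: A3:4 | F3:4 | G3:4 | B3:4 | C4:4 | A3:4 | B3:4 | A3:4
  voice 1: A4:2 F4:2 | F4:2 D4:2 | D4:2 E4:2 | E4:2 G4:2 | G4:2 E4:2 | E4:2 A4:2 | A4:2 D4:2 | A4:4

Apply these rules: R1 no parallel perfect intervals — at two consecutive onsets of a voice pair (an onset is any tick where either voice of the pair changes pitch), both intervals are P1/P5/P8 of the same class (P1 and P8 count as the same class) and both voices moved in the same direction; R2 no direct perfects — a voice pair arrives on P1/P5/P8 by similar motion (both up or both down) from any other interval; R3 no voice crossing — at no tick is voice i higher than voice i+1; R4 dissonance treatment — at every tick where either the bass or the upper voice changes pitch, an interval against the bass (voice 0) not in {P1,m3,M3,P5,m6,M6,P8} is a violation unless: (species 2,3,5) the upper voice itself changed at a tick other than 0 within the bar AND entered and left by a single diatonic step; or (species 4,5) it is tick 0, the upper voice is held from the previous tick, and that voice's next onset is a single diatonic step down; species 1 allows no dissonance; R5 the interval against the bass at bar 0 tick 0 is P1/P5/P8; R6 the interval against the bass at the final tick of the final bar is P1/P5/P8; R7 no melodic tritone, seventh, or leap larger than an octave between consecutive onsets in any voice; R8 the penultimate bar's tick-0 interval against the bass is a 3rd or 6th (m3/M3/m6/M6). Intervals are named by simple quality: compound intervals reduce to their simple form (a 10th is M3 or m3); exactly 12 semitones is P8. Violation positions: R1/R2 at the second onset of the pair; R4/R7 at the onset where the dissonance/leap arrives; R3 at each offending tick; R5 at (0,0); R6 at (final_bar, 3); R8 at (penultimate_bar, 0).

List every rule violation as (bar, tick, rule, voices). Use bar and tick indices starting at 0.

bar 0: v0=A3 v1=A4 downbeat P8
bar 1: v0=F3 v1=F4 downbeat P8
bar 2: v0=G3 v1=D4 downbeat P5
bar 3: v0=B3 v1=E4 downbeat P4
bar 4: v0=C4 v1=G4 downbeat P5
bar 5: v0=A3 v1=E4 downbeat P5
bar 6: v0=B3 v1=A4 downbeat m7
bar 7: v0=A3 v1=A4 downbeat P8
  -> R4 @ bar 3 tick 0 v(0, 1): B3/E4 P4 untreated
  -> R4 @ bar 6 tick 0 v(0, 1): B3/A4 m7 untreated
  -> R8 @ bar 6 tick 0 v(0, 1): penult m7 not 3rd/6th

(3, 0, R4, (0, 1))
(6, 0, R4, (0, 1))
(6, 0, R8, (0, 1))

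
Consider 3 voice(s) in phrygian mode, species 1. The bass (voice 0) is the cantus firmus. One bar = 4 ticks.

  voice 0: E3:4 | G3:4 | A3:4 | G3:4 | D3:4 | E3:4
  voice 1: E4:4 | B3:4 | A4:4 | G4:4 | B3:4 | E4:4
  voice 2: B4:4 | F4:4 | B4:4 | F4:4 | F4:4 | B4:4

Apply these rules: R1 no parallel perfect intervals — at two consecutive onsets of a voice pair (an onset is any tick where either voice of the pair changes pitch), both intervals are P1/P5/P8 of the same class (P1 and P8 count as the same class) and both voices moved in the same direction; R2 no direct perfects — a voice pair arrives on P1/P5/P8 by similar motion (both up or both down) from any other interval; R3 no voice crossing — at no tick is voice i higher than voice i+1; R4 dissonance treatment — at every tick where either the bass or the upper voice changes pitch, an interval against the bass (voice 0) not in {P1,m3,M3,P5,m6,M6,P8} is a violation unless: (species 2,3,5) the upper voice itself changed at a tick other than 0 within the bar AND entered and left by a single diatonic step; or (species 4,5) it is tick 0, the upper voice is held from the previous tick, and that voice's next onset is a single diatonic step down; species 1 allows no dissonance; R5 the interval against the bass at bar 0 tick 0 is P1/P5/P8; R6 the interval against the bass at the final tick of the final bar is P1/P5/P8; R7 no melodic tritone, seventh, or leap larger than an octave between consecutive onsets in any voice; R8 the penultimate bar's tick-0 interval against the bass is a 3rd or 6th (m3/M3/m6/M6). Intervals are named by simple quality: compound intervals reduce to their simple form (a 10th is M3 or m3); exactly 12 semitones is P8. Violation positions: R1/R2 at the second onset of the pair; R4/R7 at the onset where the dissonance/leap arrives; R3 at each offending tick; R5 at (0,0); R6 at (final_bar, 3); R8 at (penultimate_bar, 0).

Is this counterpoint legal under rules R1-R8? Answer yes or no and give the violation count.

bar 0: v0=E3 v1=E4 v2=B4 (P5)
bar 1: v0=G3 v1=B3 v2=F4 (m7)
bar 2: v0=A3 v1=A4 v2=B4 (M2)
bar 3: v0=G3 v1=G4 v2=F4 (m7)
bar 4: v0=D3 v1=B3 v2=F4 (m3)
bar 5: v0=E3 v1=E4 v2=B4 (P5)
  R4 @ bar1.0: G3/F4 m7 untreated
  R7 @ bar1.0: B4->F4 leap 6st
  R2 @ bar2.0: G3/B3 M3 -> A3/A4 P8 similar
  R4 @ bar2.0: A3/B4 M2 untreated
  R7 @ bar2.0: B3->A4 leap 10st
  R7 @ bar2.0: F4->B4 leap 6st
  R1 @ bar3.0: A3/A4 P8 -> G3/G4 P8 similar
  R3 @ bar3.0: G4 above F4
  R4 @ bar3.0: G3/F4 m7 untreated
  R7 @ bar3.0: B4->F4 leap 6st
  R3 @ bar3.1: G4 above F4
  R3 @ bar3.2: G4 above F4
  R3 @ bar3.3: G4 above F4
  R2 @ bar5.0: D3/B3 M6 -> E3/E4 P8 similar
  R2 @ bar5.0: D3/F4 m3 -> E3/B4 P5 similar
  R2 @ bar5.0: B3/F4 TT -> E4/B4 P5 similar
  R7 @ bar5.0: F4->B4 leap 6st

No (17 violations)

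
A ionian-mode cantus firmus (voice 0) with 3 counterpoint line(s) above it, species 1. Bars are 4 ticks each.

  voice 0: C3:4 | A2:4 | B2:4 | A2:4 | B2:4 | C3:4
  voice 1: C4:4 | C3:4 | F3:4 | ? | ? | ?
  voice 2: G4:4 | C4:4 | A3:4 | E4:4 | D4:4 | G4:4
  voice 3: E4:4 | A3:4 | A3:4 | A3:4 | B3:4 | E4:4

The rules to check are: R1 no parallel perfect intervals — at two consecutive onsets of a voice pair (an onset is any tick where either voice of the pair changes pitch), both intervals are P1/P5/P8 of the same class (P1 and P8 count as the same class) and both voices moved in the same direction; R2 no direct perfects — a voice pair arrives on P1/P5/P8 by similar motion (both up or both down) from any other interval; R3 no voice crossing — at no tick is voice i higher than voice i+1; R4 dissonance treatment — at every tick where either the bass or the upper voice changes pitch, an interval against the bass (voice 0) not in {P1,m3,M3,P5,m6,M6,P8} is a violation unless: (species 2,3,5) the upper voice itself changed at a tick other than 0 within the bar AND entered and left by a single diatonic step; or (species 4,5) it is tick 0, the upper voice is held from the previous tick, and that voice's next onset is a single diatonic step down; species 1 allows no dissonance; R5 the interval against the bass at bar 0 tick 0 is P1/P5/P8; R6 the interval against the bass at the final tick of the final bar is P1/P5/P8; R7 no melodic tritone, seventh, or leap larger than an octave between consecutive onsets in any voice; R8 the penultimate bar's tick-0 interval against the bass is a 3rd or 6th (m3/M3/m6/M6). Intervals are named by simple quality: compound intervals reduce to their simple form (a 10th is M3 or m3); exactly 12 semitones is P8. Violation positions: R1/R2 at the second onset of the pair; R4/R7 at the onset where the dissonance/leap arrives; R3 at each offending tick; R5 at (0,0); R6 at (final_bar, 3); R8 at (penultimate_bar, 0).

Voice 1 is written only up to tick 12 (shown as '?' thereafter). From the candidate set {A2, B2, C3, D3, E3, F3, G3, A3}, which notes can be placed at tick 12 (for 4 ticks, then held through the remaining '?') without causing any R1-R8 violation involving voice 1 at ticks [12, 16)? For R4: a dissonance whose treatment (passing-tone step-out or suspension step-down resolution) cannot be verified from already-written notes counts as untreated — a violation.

A2: violates R2
B2: violates R4,R7
C3: legal
D3: violates R4
E3: violates R2
F3: legal
G3: violates R4
A3: violates R2

{C3, F3}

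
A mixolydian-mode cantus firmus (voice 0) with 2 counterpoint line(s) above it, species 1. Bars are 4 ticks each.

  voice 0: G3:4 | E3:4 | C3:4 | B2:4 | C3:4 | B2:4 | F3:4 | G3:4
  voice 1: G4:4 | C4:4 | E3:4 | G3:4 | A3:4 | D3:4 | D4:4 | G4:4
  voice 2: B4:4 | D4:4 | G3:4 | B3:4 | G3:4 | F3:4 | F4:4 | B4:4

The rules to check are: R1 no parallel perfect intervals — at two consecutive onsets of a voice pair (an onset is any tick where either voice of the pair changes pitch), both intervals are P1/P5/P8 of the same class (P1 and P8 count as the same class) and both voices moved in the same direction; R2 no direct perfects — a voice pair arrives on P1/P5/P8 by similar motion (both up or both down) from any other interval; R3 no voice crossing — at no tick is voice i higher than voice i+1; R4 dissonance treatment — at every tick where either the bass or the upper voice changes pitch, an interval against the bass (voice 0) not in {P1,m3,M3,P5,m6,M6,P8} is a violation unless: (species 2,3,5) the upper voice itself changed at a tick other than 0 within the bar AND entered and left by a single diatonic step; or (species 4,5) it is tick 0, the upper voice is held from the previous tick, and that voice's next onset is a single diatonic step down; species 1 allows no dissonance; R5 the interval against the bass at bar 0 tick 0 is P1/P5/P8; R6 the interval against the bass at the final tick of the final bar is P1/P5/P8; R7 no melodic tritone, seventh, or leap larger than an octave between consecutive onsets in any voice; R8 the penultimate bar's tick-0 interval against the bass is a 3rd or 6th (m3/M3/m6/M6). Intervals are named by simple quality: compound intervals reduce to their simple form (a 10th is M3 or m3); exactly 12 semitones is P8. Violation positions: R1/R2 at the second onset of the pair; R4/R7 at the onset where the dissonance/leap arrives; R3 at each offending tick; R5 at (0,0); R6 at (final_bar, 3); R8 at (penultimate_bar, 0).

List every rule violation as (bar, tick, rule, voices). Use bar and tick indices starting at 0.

(0, 0, R5, (0, 2))
(1, 0, R4, (0, 2))
(2, 0, R2, (0, 2))
(4, 0, R3, (1, 2))
(4, 1, R3, (1, 2))
(4, 2, R3, (1, 2))
(4, 3, R3, (1, 2))
(5, 0, R4, (0, 2))
(6, 0, R2, (0, 2))
(6, 0, R7, (0,))
(6, 0, R8, (0, 2))
(7, 0, R2, (0, 1))
(7, 0, R7, (2,))
(7, 3, R6, (0, 2))

bar 0: v0=G3 v1=G4 v2=B4 downbeat M3
bar 1: v0=E3 v1=C4 v2=D4 downbeat m7
bar 2: v0=C3 v1=E3 v2=G3 downbeat P5
bar 3: v0=B2 v1=G3 v2=B3 downbeat P8
bar 4: v0=C3 v1=A3 v2=G3 downbeat P5
bar 5: v0=B2 v1=D3 v2=F3 downbeat TT
bar 6: v0=F3 v1=D4 v2=F4 downbeat P8
bar 7: v0=G3 v1=G4 v2=B4 downbeat M3
  -> R5 @ bar 0 tick 0 v(0, 2): opens on M3
  -> R4 @ bar 1 tick 0 v(0, 2): E3/D4 m7 untreated
  -> R2 @ bar 2 tick 0 v(0, 2): E3/D4 m7 -> C3/G3 P5 similar
  -> R3 @ bar 4 tick 0 v(1, 2): A3 above G3
  -> R3 @ bar 4 tick 1 v(1, 2): A3 above G3
  -> R3 @ bar 4 tick 2 v(1, 2): A3 above G3
  -> R3 @ bar 4 tick 3 v(1, 2): A3 above G3
  -> R4 @ bar 5 tick 0 v(0, 2): B2/F3 TT untreated
  -> R2 @ bar 6 tick 0 v(0, 2): B2/F3 TT -> F3/F4 P8 similar
  -> R7 @ bar 6 tick 0 v(0,): B2->F3 leap 6st
  -> R8 @ bar 6 tick 0 v(0, 2): penult P8 not 3rd/6th
  -> R2 @ bar 7 tick 0 v(0, 1): F3/D4 M6 -> G3/G4 P8 similar
  -> R7 @ bar 7 tick 0 v(2,): F4->B4 leap 6st
  -> R6 @ bar 7 tick 3 v(0, 2): closes on M3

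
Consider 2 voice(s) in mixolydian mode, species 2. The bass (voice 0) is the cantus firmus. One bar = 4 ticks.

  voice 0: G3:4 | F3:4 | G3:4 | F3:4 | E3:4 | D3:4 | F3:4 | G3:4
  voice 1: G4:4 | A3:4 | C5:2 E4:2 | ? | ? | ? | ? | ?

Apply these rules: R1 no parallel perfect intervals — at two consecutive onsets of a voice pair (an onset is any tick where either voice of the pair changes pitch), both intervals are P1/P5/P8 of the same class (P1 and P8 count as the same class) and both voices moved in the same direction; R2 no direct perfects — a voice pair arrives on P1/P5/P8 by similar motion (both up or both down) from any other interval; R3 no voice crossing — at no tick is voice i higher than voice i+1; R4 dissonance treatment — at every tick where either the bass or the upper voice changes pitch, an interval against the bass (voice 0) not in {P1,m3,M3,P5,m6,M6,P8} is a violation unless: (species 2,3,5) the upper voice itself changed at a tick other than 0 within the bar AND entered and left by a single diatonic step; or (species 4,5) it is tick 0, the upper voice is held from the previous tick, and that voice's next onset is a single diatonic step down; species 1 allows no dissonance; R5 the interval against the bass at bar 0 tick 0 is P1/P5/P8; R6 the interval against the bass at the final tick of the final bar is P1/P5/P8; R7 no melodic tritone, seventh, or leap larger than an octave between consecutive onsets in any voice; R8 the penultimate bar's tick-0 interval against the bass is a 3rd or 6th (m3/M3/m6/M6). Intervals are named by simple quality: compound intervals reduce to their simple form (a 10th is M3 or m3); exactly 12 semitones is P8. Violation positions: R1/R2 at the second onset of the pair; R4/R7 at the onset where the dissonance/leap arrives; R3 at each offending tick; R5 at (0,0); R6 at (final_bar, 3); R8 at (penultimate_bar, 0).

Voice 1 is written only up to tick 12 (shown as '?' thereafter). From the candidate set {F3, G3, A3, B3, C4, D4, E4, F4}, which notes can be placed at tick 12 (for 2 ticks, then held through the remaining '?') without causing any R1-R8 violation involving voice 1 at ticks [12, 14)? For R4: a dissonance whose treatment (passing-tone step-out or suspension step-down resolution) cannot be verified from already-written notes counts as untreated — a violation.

{A3, D4, F4}

F3: violates R2,R7
G3: violates R4
A3: legal
B3: violates R4
C4: violates R2
D4: legal
E4: violates R4
F4: legal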